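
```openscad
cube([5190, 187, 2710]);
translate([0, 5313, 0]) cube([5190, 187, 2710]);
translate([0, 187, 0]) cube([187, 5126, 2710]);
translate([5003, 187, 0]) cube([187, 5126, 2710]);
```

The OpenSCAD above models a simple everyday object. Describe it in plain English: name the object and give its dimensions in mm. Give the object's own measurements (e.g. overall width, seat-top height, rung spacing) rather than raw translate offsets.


The wall frame of a small rectangular building: four walls, each 2710 mm tall and 187 mm thick, enclosing a footprint 5190 mm (x) by 5500 mm (y) outside-to-outside, with no floor or roof. The front and back walls (the −y and +y sides) span the full width; the two side walls fit between them.


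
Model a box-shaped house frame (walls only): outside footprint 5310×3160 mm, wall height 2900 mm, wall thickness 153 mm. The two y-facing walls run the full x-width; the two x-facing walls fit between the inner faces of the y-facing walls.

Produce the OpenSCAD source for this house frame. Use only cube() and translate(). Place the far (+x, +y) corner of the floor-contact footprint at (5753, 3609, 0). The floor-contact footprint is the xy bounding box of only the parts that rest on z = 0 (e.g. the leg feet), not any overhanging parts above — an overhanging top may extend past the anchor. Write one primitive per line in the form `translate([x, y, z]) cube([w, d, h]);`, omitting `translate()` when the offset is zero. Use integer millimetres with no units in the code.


translate([443, 449, 0]) cube([5310, 153, 2900]);
translate([443, 3456, 0]) cube([5310, 153, 2900]);
translate([443, 602, 0]) cube([153, 2854, 2900]);
translate([5600, 602, 0]) cube([153, 2854, 2900]);


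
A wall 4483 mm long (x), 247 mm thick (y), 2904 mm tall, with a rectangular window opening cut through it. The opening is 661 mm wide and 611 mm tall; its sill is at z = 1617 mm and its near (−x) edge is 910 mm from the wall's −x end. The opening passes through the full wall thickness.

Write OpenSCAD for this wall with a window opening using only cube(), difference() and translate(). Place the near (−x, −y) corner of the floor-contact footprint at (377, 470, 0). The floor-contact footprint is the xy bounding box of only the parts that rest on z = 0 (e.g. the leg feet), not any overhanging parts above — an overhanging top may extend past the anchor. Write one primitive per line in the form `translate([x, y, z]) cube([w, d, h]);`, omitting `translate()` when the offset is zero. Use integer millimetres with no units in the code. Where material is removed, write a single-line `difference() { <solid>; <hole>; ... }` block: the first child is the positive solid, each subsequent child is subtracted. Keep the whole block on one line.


difference() { translate([377, 470, 0]) cube([4483, 247, 2904]); translate([1287, 470, 1617]) cube([661, 247, 611]); }


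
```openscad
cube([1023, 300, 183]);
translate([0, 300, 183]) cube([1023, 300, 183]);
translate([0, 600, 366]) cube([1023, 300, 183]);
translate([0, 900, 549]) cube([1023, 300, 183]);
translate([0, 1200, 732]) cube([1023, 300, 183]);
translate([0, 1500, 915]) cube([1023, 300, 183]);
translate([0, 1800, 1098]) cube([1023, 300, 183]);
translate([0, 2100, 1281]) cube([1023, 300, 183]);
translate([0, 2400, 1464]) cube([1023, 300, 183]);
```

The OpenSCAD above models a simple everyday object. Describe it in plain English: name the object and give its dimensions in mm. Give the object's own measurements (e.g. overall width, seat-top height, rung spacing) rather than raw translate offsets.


A straight staircase of 9 solid steps. Each step is 1023 mm wide (x), 300 mm deep (y, the going) and 183 mm tall (the rise). The first step rests on the floor; each subsequent step sits one going further in +y and one rise higher in +z, directly behind and above the previous step with no overlap.


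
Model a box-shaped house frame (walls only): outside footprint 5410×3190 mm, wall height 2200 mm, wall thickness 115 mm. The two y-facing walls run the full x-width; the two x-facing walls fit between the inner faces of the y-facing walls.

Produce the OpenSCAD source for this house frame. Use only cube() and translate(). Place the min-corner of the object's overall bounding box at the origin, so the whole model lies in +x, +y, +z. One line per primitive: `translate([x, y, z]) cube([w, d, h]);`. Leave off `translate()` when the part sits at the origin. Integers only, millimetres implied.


cube([5410, 115, 2200]);
translate([0, 3075, 0]) cube([5410, 115, 2200]);
translate([0, 115, 0]) cube([115, 2960, 2200]);
translate([5295, 115, 0]) cube([115, 2960, 2200]);


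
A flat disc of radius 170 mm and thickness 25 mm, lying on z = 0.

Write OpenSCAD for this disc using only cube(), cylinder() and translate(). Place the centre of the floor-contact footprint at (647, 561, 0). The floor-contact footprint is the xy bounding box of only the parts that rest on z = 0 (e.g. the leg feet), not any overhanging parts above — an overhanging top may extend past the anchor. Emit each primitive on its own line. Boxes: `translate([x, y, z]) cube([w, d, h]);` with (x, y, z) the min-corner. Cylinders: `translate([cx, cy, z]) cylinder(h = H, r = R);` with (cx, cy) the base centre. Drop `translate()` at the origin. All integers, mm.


translate([647, 561, 0]) cylinder(h = 25, r = 170);


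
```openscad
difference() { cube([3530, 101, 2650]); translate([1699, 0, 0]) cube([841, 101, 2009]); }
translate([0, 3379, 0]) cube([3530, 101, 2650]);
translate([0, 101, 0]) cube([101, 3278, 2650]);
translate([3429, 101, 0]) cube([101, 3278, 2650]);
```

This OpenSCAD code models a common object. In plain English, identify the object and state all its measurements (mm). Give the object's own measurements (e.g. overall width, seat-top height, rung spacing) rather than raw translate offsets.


A single room: four walls, each 2650 mm tall and 101 mm thick, enclosing an outside footprint 3530×3480 mm (x × y), no floor or roof. The front and back walls (−y and +y sides) run the full x-width; the side walls fit between their inner faces. A door opening 841 mm wide and 2009 mm tall is cut through the front wall from the floor up, its −x edge 1699 mm from the wall's −x end.


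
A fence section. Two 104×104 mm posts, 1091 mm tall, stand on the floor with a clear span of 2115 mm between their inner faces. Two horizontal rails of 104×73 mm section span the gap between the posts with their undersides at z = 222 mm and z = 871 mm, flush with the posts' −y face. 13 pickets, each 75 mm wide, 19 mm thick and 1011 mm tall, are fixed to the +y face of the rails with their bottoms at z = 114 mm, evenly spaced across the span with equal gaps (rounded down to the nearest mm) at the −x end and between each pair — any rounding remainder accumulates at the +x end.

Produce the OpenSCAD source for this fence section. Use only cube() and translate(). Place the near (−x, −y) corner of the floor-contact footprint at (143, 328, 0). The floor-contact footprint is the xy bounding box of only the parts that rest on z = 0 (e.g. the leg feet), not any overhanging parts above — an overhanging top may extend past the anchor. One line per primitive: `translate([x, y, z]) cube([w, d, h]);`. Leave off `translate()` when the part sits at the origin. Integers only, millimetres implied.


translate([143, 328, 0]) cube([104, 104, 1091]);
translate([2362, 328, 0]) cube([104, 104, 1091]);
translate([247, 328, 222]) cube([2115, 104, 73]);
translate([247, 328, 871]) cube([2115, 104, 73]);
translate([328, 432, 114]) cube([75, 19, 1011]);
translate([484, 432, 114]) cube([75, 19, 1011]);
translate([640, 432, 114]) cube([75, 19, 1011]);
translate([796, 432, 114]) cube([75, 19, 1011]);
translate([952, 432, 114]) cube([75, 19, 1011]);
translate([1108, 432, 114]) cube([75, 19, 1011]);
translate([1264, 432, 114]) cube([75, 19, 1011]);
translate([1420, 432, 114]) cube([75, 19, 1011]);
translate([1576, 432, 114]) cube([75, 19, 1011]);
translate([1732, 432, 114]) cube([75, 19, 1011]);
translate([1888, 432, 114]) cube([75, 19, 1011]);
translate([2044, 432, 114]) cube([75, 19, 1011]);
translate([2200, 432, 114]) cube([75, 19, 1011]);


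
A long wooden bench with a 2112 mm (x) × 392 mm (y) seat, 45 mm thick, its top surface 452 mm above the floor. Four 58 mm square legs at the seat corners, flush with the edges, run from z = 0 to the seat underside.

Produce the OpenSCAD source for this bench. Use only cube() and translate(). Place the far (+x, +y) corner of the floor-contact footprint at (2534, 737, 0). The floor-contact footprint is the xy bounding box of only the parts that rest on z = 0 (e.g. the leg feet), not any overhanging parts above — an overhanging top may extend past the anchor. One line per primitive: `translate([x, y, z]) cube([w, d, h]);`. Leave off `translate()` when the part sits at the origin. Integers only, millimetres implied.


translate([422, 345, 407]) cube([2112, 392, 45]);
translate([422, 345, 0]) cube([58, 58, 407]);
translate([422, 679, 0]) cube([58, 58, 407]);
translate([2476, 345, 0]) cube([58, 58, 407]);
translate([2476, 679, 0]) cube([58, 58, 407]);


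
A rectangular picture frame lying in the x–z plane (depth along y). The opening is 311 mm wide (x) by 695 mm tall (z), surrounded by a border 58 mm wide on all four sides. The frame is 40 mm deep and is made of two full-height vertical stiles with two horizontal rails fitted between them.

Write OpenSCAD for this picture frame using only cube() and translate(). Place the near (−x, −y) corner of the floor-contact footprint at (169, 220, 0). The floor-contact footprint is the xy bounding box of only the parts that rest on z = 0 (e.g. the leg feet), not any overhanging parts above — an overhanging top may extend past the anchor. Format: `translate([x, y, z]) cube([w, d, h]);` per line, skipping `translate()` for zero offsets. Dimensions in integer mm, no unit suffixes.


translate([169, 220, 0]) cube([58, 40, 811]);
translate([538, 220, 0]) cube([58, 40, 811]);
translate([227, 220, 0]) cube([311, 40, 58]);
translate([227, 220, 753]) cube([311, 40, 58]);


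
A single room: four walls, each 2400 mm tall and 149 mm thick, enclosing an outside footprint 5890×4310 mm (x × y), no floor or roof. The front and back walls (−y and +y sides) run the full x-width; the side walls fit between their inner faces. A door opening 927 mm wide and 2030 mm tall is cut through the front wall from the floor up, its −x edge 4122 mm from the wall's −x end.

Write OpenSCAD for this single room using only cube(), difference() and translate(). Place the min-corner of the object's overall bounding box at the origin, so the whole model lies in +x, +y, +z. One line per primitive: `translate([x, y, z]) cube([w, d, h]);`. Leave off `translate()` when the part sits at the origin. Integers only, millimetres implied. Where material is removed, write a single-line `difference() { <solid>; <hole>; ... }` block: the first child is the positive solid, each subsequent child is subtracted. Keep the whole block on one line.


difference() { cube([5890, 149, 2400]); translate([4122, 0, 0]) cube([927, 149, 2030]); }
translate([0, 4161, 0]) cube([5890, 149, 2400]);
translate([0, 149, 0]) cube([149, 4012, 2400]);
translate([5741, 149, 0]) cube([149, 4012, 2400]);


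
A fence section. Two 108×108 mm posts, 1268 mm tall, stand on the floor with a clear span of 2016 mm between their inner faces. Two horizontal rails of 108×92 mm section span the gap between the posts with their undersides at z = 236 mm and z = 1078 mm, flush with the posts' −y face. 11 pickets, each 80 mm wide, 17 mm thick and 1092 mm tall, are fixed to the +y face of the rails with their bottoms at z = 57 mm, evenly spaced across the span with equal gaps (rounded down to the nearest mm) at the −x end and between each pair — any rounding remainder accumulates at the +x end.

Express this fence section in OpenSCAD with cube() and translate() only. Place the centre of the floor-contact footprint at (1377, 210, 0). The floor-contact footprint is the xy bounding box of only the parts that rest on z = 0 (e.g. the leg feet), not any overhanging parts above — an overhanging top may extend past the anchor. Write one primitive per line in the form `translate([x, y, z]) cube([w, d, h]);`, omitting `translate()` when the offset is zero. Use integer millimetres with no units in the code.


translate([261, 156, 0]) cube([108, 108, 1268]);
translate([2385, 156, 0]) cube([108, 108, 1268]);
translate([369, 156, 236]) cube([2016, 108, 92]);
translate([369, 156, 1078]) cube([2016, 108, 92]);
translate([463, 264, 57]) cube([80, 17, 1092]);
translate([637, 264, 57]) cube([80, 17, 1092]);
translate([811, 264, 57]) cube([80, 17, 1092]);
translate([985, 264, 57]) cube([80, 17, 1092]);
translate([1159, 264, 57]) cube([80, 17, 1092]);
translate([1333, 264, 57]) cube([80, 17, 1092]);
translate([1507, 264, 57]) cube([80, 17, 1092]);
translate([1681, 264, 57]) cube([80, 17, 1092]);
translate([1855, 264, 57]) cube([80, 17, 1092]);
translate([2029, 264, 57]) cube([80, 17, 1092]);
translate([2203, 264, 57]) cube([80, 17, 1092]);


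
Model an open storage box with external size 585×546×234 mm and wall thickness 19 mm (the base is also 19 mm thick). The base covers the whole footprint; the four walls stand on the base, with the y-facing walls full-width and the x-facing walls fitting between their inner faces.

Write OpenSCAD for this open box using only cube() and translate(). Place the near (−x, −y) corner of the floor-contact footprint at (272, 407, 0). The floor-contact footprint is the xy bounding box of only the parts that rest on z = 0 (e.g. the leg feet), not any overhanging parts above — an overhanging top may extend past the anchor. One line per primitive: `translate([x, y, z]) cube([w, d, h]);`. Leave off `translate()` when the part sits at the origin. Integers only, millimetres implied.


translate([272, 407, 0]) cube([585, 546, 19]);
translate([272, 407, 19]) cube([585, 19, 215]);
translate([272, 934, 19]) cube([585, 19, 215]);
translate([272, 426, 19]) cube([19, 508, 215]);
translate([838, 426, 19]) cube([19, 508, 215]);


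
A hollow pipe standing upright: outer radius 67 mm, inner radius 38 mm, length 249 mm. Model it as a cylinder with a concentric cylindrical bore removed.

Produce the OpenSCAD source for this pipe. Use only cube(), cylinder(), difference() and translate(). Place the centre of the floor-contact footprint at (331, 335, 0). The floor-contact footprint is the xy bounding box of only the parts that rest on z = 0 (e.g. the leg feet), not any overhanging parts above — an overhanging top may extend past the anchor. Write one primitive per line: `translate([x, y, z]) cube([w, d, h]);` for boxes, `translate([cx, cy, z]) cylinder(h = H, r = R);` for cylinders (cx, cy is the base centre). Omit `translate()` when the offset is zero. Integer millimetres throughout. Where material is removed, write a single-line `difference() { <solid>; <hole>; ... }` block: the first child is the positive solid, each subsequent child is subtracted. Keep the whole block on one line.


difference() { translate([331, 335, 0]) cylinder(h = 249, r = 67); translate([331, 335, 0]) cylinder(h = 249, r = 38); }


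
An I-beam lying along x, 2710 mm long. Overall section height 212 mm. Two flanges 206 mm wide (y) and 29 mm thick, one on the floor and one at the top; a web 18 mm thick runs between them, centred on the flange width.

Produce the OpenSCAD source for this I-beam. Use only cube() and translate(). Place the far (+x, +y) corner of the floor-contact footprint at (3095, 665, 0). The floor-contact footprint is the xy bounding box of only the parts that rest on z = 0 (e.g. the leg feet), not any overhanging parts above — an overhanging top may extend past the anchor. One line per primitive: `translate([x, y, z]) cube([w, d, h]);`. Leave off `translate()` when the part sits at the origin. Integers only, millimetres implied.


translate([385, 459, 0]) cube([2710, 206, 29]);
translate([385, 553, 29]) cube([2710, 18, 154]);
translate([385, 459, 183]) cube([2710, 206, 29]);


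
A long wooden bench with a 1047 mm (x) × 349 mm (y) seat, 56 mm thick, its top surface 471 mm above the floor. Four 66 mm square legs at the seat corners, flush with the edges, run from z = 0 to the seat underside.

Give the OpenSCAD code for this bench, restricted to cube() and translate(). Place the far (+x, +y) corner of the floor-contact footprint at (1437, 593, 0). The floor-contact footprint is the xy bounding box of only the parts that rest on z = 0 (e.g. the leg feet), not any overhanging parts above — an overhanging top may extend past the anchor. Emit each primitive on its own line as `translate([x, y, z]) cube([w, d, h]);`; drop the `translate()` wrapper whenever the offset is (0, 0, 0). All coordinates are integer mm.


translate([390, 244, 415]) cube([1047, 349, 56]);
translate([390, 244, 0]) cube([66, 66, 415]);
translate([390, 527, 0]) cube([66, 66, 415]);
translate([1371, 244, 0]) cube([66, 66, 415]);
translate([1371, 527, 0]) cube([66, 66, 415]);


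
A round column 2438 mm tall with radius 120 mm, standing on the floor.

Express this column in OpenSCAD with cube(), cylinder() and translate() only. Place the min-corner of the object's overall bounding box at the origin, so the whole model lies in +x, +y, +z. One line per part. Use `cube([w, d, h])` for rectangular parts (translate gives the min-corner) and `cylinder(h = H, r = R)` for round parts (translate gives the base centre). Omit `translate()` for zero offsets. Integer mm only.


translate([120, 120, 0]) cylinder(h = 2438, r = 120);


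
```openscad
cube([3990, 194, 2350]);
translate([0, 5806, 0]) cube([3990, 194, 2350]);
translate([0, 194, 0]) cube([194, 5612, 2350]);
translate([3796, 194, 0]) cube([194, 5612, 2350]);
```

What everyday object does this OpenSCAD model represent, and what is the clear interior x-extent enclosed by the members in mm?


A house (or room) frame. The interior width is 3602 mm.

Four 2350 mm walls enclosing a rectangle with no floor or roof — a room or house frame. Outside width is 3990 mm and wall thickness is 194 mm, so the interior width is 3990 − 2 × 194 = 3602 mm.


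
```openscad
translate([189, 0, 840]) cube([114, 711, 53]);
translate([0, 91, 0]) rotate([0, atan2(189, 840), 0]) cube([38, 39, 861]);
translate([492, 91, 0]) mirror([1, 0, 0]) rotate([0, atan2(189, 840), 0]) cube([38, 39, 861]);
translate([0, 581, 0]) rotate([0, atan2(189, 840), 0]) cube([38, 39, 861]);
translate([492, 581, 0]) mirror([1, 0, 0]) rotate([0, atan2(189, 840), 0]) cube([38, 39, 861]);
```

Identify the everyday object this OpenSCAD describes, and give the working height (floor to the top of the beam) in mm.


A sawhorse. The overall height is 893 mm.

A beam across two mirrored pairs of raked legs — a sawhorse. The beam's underside is at z = 840 (matching the legs' vertical rise in atan2(189, 840)) and the beam is 53 mm tall, so its top is at 840 + 53 = 893 mm. The raked legs top out at the beam's underside, so that is the highest point.


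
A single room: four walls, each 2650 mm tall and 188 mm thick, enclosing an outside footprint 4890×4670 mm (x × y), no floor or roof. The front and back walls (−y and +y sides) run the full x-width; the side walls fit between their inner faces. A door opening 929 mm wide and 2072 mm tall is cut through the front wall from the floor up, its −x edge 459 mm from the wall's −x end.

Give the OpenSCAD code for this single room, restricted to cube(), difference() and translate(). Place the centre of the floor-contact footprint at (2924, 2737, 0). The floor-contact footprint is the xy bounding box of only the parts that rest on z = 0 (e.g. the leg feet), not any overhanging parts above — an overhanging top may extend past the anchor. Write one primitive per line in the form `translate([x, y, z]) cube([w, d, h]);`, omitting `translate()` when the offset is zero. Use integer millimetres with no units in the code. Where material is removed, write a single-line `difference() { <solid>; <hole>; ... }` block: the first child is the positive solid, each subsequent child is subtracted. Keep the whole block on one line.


difference() { translate([479, 402, 0]) cube([4890, 188, 2650]); translate([938, 402, 0]) cube([929, 188, 2072]); }
translate([479, 4884, 0]) cube([4890, 188, 2650]);
translate([479, 590, 0]) cube([188, 4294, 2650]);
translate([5181, 590, 0]) cube([188, 4294, 2650]);


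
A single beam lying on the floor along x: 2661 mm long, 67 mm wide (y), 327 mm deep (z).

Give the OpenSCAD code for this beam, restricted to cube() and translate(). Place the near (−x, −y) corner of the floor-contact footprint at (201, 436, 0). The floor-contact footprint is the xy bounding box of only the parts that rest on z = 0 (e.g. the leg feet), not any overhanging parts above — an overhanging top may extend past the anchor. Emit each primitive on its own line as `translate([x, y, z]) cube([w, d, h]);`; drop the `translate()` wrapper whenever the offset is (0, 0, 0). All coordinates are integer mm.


translate([201, 436, 0]) cube([2661, 67, 327]);


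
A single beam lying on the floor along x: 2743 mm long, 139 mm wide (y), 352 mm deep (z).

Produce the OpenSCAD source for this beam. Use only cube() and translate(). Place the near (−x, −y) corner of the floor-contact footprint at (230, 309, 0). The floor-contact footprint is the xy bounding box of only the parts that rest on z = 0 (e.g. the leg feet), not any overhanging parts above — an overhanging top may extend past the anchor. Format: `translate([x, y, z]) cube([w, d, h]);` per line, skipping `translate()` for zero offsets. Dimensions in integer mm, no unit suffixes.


translate([230, 309, 0]) cube([2743, 139, 352]);


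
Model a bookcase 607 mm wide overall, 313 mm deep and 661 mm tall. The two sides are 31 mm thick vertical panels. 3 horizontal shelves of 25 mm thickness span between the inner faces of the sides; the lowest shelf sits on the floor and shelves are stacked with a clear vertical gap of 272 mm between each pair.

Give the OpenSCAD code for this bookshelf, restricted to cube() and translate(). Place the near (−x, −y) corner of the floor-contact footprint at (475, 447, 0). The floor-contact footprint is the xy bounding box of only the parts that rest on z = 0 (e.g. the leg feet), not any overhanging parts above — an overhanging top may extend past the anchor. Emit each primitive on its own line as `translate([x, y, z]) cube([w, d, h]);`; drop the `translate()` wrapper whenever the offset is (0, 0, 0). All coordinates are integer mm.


translate([475, 447, 0]) cube([31, 313, 661]);
translate([1051, 447, 0]) cube([31, 313, 661]);
translate([506, 447, 0]) cube([545, 313, 25]);
translate([506, 447, 297]) cube([545, 313, 25]);
translate([506, 447, 594]) cube([545, 313, 25]);


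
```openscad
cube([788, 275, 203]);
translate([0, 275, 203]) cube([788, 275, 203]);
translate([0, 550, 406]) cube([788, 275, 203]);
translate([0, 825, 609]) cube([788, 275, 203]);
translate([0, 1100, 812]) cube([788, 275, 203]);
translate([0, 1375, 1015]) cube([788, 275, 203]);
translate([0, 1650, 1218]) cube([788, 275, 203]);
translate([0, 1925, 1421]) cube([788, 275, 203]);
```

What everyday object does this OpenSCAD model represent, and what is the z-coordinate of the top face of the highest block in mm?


A staircase. The total rise is 1624 mm.

8 identical blocks, each offset up and back from the previous — a staircase. Each step is 203 mm tall and there are 8 of them, so the total rise is 8 × 203 = 1624 mm.


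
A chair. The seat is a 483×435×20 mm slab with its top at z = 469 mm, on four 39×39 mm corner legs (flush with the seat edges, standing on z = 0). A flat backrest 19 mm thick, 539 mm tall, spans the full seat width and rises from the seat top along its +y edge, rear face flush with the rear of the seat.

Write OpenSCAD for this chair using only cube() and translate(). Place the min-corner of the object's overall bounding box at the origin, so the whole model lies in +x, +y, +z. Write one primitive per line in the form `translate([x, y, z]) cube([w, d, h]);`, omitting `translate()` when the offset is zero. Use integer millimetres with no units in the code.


translate([0, 0, 449]) cube([483, 435, 20]);
cube([39, 39, 449]);
translate([444, 0, 0]) cube([39, 39, 449]);
translate([0, 396, 0]) cube([39, 39, 449]);
translate([444, 396, 0]) cube([39, 39, 449]);
translate([0, 416, 469]) cube([483, 19, 539]);


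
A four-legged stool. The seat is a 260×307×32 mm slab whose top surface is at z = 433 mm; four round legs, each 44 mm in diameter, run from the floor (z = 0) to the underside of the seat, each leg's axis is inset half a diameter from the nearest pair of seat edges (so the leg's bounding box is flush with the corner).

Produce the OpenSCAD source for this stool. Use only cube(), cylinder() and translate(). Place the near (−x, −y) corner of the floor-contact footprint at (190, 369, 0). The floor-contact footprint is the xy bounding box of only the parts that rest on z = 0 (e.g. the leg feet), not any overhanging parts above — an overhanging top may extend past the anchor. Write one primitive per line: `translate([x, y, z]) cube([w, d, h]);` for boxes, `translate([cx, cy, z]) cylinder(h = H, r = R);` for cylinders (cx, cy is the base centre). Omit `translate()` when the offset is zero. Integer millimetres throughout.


// leg_h = 433 - 32 = 401
translate([190, 369, 401]) cube([260, 307, 32]);
translate([212, 391, 0]) cylinder(h = 401, r = 22);
translate([428, 391, 0]) cylinder(h = 401, r = 22);
translate([212, 654, 0]) cylinder(h = 401, r = 22);
translate([428, 654, 0]) cylinder(h = 401, r = 22);


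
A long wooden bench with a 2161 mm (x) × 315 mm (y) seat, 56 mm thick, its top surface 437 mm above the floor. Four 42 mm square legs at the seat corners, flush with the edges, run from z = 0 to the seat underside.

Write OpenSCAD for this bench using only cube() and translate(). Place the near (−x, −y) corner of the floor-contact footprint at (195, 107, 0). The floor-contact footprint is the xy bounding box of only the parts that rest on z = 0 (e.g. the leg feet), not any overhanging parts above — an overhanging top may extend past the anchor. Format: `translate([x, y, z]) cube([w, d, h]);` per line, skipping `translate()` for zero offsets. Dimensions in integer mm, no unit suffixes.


translate([195, 107, 381]) cube([2161, 315, 56]);
translate([195, 107, 0]) cube([42, 42, 381]);
translate([195, 380, 0]) cube([42, 42, 381]);
translate([2314, 107, 0]) cube([42, 42, 381]);
translate([2314, 380, 0]) cube([42, 42, 381]);


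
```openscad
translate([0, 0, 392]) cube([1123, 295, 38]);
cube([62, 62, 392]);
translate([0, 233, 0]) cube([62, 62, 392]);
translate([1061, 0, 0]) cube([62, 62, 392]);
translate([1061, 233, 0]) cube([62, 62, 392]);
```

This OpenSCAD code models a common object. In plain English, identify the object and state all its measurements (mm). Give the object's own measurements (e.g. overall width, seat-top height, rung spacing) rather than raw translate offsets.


A bench: a 1123×295 mm seat slab, 38 mm thick, top at z = 430 mm, on four 62×62 mm square legs flush with the seat corners and standing on z = 0.


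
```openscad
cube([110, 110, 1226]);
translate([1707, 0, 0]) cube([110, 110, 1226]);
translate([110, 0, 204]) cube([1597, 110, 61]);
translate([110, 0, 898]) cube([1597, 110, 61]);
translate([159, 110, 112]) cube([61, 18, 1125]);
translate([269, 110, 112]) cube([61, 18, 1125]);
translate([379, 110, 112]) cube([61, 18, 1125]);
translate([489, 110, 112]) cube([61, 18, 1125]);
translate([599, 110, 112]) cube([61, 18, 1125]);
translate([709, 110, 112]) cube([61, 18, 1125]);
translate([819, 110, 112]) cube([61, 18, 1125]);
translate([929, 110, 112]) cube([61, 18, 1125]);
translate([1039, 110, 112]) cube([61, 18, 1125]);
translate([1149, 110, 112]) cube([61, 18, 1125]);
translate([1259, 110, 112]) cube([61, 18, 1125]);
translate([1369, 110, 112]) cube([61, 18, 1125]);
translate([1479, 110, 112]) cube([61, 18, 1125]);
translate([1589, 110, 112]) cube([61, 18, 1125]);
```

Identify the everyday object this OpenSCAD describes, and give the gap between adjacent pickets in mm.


A fence section. The picket gap is 49 mm.

Two posts, two rails, 14 pickets — a fence section. Span 1597 mm holds 14 pickets of 61 mm with 15 equal gaps: ⌊(1597 − 14·61) / 15⌋ = 49 mm.


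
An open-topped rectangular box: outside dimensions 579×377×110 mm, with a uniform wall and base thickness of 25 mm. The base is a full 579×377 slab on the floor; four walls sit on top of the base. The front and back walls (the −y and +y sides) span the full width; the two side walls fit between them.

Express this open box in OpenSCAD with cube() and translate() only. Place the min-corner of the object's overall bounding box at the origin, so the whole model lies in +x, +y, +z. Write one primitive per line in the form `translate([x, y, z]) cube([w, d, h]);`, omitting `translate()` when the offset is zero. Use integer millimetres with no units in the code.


cube([579, 377, 25]);
translate([0, 0, 25]) cube([579, 25, 85]);
translate([0, 352, 25]) cube([579, 25, 85]);
translate([0, 25, 25]) cube([25, 327, 85]);
translate([554, 25, 25]) cube([25, 327, 85]);


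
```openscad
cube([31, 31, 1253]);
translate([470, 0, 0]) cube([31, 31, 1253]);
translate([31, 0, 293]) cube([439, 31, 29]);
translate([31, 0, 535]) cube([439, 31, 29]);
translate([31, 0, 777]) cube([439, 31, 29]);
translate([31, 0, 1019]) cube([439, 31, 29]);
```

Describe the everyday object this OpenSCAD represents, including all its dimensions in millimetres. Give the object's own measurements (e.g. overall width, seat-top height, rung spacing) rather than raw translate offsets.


A straight ladder. Two 31×31 mm vertical rails, 1253 mm tall, stand 501 mm apart (outside-to-outside) with their front faces coplanar on the −y side. 4 rungs, each 31 mm deep and 29 mm tall, span between the inner faces of the rails, front faces flush with the rails. The lowest rung's underside is at z = 293 mm and rungs are spaced 242 mm apart (underside to underside).


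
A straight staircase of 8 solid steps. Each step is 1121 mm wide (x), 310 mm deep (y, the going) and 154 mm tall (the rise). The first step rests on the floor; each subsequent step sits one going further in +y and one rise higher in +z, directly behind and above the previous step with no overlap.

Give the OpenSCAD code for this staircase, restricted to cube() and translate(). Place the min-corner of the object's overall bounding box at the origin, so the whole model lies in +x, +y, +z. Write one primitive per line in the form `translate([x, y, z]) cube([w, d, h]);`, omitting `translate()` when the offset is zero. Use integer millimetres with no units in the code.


cube([1121, 310, 154]);
translate([0, 310, 154]) cube([1121, 310, 154]);
translate([0, 620, 308]) cube([1121, 310, 154]);
translate([0, 930, 462]) cube([1121, 310, 154]);
translate([0, 1240, 616]) cube([1121, 310, 154]);
translate([0, 1550, 770]) cube([1121, 310, 154]);
translate([0, 1860, 924]) cube([1121, 310, 154]);
translate([0, 2170, 1078]) cube([1121, 310, 154]);


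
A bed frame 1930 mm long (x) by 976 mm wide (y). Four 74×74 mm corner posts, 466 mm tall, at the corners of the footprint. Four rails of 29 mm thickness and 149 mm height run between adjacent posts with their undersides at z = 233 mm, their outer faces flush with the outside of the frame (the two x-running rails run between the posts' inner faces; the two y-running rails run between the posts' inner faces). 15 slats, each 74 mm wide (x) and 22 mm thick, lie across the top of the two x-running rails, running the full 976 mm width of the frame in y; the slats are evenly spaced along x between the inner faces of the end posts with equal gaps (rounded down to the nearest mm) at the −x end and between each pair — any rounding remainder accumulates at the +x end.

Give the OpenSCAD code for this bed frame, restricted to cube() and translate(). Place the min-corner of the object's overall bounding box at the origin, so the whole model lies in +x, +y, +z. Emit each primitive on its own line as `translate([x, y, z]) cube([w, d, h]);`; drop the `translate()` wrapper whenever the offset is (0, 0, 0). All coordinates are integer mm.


cube([74, 74, 466]);
translate([0, 902, 0]) cube([74, 74, 466]);
translate([1856, 0, 0]) cube([74, 74, 466]);
translate([1856, 902, 0]) cube([74, 74, 466]);
translate([74, 0, 233]) cube([1782, 29, 149]);
translate([74, 947, 233]) cube([1782, 29, 149]);
translate([0, 74, 233]) cube([29, 828, 149]);
translate([1901, 74, 233]) cube([29, 828, 149]);
translate([116, 0, 382]) cube([74, 976, 22]);
translate([232, 0, 382]) cube([74, 976, 22]);
translate([348, 0, 382]) cube([74, 976, 22]);
translate([464, 0, 382]) cube([74, 976, 22]);
translate([580, 0, 382]) cube([74, 976, 22]);
translate([696, 0, 382]) cube([74, 976, 22]);
translate([812, 0, 382]) cube([74, 976, 22]);
translate([928, 0, 382]) cube([74, 976, 22]);
translate([1044, 0, 382]) cube([74, 976, 22]);
translate([1160, 0, 382]) cube([74, 976, 22]);
translate([1276, 0, 382]) cube([74, 976, 22]);
translate([1392, 0, 382]) cube([74, 976, 22]);
translate([1508, 0, 382]) cube([74, 976, 22]);
translate([1624, 0, 382]) cube([74, 976, 22]);
translate([1740, 0, 382]) cube([74, 976, 22]);


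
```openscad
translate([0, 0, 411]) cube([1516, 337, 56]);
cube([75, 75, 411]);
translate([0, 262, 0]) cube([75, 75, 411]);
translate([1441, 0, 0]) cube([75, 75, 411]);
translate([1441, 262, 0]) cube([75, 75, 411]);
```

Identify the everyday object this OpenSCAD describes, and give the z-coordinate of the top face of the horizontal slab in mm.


A bench. The seat-top height is 467 mm.

A long slab on four corner posts — a bench. The slab sits at z = 411 with thickness 56, so the top is 411 + 56 = 467 mm.


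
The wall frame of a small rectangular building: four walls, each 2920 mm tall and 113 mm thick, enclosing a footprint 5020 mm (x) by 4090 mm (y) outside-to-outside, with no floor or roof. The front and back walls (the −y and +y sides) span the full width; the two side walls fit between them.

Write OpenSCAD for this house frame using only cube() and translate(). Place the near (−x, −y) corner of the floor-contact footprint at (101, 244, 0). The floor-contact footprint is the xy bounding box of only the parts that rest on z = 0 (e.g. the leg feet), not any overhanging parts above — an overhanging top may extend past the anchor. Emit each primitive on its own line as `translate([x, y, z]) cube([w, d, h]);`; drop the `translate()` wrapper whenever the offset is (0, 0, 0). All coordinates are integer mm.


translate([101, 244, 0]) cube([5020, 113, 2920]);
translate([101, 4221, 0]) cube([5020, 113, 2920]);
translate([101, 357, 0]) cube([113, 3864, 2920]);
translate([5008, 357, 0]) cube([113, 3864, 2920]);


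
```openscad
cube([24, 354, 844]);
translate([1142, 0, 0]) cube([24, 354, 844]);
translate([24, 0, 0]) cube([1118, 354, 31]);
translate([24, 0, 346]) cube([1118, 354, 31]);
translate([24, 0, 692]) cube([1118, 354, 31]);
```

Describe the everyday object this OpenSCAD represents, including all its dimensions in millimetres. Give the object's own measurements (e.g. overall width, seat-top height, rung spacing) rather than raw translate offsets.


An open bookshelf. Two side panels, each 24 mm thick, 354 mm deep and 844 mm tall, stand 1166 mm apart (outside-to-outside). Between them sit 3 shelves, each 31 mm thick and 354 mm deep, spanning the full gap between the sides. The bottom shelf rests on the floor (its underside at z = 0) and the clear gap between one shelf's top and the next shelf's underside is 315 mm.


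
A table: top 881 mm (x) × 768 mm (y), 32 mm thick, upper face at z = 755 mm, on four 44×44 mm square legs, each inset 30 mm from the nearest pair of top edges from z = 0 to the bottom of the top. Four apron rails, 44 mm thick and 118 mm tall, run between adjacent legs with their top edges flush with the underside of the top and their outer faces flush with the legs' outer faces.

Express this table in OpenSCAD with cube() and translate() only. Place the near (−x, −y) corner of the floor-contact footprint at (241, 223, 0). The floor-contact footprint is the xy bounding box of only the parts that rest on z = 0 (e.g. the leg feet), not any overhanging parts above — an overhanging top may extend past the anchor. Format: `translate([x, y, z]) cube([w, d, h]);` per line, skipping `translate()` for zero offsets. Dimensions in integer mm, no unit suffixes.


translate([211, 193, 723]) cube([881, 768, 32]);
translate([241, 223, 0]) cube([44, 44, 723]);
translate([1018, 223, 0]) cube([44, 44, 723]);
translate([241, 887, 0]) cube([44, 44, 723]);
translate([1018, 887, 0]) cube([44, 44, 723]);
translate([285, 223, 605]) cube([733, 44, 118]);
translate([285, 887, 605]) cube([733, 44, 118]);
translate([241, 267, 605]) cube([44, 620, 118]);
translate([1018, 267, 605]) cube([44, 620, 118]);


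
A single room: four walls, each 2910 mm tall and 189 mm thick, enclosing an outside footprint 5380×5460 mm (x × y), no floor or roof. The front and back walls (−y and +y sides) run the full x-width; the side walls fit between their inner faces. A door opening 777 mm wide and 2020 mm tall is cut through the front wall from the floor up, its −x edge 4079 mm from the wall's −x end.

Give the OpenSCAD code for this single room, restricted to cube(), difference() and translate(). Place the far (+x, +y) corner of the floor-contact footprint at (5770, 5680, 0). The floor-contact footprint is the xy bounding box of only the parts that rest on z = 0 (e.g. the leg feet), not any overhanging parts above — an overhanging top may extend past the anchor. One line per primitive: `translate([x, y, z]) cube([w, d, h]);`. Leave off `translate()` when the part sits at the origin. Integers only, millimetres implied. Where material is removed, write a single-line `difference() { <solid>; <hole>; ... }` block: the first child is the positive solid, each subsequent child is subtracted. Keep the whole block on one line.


difference() { translate([390, 220, 0]) cube([5380, 189, 2910]); translate([4469, 220, 0]) cube([777, 189, 2020]); }
translate([390, 5491, 0]) cube([5380, 189, 2910]);
translate([390, 409, 0]) cube([189, 5082, 2910]);
translate([5581, 409, 0]) cube([189, 5082, 2910]);


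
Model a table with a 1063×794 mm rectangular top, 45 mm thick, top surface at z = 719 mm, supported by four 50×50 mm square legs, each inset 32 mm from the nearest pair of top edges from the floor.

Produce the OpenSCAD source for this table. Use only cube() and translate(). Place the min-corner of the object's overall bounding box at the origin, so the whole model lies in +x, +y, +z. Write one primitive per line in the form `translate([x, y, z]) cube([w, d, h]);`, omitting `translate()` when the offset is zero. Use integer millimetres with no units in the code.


// leg_h = 719 - 45 = 674
translate([0, 0, 674]) cube([1063, 794, 45]);
translate([32, 32, 0]) cube([50, 50, 674]);
translate([981, 32, 0]) cube([50, 50, 674]);
translate([32, 712, 0]) cube([50, 50, 674]);
translate([981, 712, 0]) cube([50, 50, 674]);


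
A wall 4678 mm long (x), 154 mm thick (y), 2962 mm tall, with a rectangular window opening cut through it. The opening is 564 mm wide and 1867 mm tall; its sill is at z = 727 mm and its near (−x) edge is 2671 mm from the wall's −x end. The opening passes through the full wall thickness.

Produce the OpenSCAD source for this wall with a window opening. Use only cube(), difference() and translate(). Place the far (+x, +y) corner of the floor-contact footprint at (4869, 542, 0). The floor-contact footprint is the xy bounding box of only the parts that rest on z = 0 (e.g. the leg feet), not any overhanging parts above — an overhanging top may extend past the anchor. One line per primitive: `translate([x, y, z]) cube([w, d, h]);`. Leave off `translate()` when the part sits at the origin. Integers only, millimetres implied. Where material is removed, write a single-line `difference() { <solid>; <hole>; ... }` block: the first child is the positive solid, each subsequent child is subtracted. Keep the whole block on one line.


difference() { translate([191, 388, 0]) cube([4678, 154, 2962]); translate([2862, 388, 727]) cube([564, 154, 1867]); }
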